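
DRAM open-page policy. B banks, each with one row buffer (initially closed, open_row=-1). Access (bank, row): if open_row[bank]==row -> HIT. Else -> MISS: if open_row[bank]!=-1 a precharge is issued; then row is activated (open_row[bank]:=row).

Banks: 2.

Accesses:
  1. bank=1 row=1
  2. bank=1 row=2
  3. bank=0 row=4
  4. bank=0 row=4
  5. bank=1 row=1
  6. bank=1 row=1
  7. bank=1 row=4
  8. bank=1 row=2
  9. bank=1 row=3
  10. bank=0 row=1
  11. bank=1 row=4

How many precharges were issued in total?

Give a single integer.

Acc 1: bank1 row1 -> MISS (open row1); precharges=0
Acc 2: bank1 row2 -> MISS (open row2); precharges=1
Acc 3: bank0 row4 -> MISS (open row4); precharges=1
Acc 4: bank0 row4 -> HIT
Acc 5: bank1 row1 -> MISS (open row1); precharges=2
Acc 6: bank1 row1 -> HIT
Acc 7: bank1 row4 -> MISS (open row4); precharges=3
Acc 8: bank1 row2 -> MISS (open row2); precharges=4
Acc 9: bank1 row3 -> MISS (open row3); precharges=5
Acc 10: bank0 row1 -> MISS (open row1); precharges=6
Acc 11: bank1 row4 -> MISS (open row4); precharges=7

Answer: 7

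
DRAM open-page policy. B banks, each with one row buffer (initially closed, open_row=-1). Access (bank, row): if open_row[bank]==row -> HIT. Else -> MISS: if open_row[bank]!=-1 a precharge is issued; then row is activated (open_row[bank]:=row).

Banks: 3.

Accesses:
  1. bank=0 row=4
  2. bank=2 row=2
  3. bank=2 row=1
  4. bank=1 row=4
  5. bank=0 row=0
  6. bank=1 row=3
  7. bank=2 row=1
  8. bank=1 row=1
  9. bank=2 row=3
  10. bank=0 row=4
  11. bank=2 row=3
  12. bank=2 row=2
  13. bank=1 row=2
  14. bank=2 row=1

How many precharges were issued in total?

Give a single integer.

Acc 1: bank0 row4 -> MISS (open row4); precharges=0
Acc 2: bank2 row2 -> MISS (open row2); precharges=0
Acc 3: bank2 row1 -> MISS (open row1); precharges=1
Acc 4: bank1 row4 -> MISS (open row4); precharges=1
Acc 5: bank0 row0 -> MISS (open row0); precharges=2
Acc 6: bank1 row3 -> MISS (open row3); precharges=3
Acc 7: bank2 row1 -> HIT
Acc 8: bank1 row1 -> MISS (open row1); precharges=4
Acc 9: bank2 row3 -> MISS (open row3); precharges=5
Acc 10: bank0 row4 -> MISS (open row4); precharges=6
Acc 11: bank2 row3 -> HIT
Acc 12: bank2 row2 -> MISS (open row2); precharges=7
Acc 13: bank1 row2 -> MISS (open row2); precharges=8
Acc 14: bank2 row1 -> MISS (open row1); precharges=9

Answer: 9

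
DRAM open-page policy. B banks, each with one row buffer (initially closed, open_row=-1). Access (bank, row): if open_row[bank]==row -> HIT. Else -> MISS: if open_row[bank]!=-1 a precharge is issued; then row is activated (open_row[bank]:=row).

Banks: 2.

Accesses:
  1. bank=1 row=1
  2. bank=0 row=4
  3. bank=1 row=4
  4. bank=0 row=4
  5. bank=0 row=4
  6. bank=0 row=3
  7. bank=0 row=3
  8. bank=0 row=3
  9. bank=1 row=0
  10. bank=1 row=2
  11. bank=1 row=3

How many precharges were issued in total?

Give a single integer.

Answer: 5

Derivation:
Acc 1: bank1 row1 -> MISS (open row1); precharges=0
Acc 2: bank0 row4 -> MISS (open row4); precharges=0
Acc 3: bank1 row4 -> MISS (open row4); precharges=1
Acc 4: bank0 row4 -> HIT
Acc 5: bank0 row4 -> HIT
Acc 6: bank0 row3 -> MISS (open row3); precharges=2
Acc 7: bank0 row3 -> HIT
Acc 8: bank0 row3 -> HIT
Acc 9: bank1 row0 -> MISS (open row0); precharges=3
Acc 10: bank1 row2 -> MISS (open row2); precharges=4
Acc 11: bank1 row3 -> MISS (open row3); precharges=5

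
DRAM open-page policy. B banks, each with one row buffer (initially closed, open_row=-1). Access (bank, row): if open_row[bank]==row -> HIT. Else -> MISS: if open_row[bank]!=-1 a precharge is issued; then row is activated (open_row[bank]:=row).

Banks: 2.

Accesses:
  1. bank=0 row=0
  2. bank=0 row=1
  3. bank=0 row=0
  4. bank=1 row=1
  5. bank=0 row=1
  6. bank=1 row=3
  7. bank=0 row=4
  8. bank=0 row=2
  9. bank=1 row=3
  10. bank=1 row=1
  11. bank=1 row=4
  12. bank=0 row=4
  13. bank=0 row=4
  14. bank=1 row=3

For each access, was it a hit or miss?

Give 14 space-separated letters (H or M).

Answer: M M M M M M M M H M M M H M

Derivation:
Acc 1: bank0 row0 -> MISS (open row0); precharges=0
Acc 2: bank0 row1 -> MISS (open row1); precharges=1
Acc 3: bank0 row0 -> MISS (open row0); precharges=2
Acc 4: bank1 row1 -> MISS (open row1); precharges=2
Acc 5: bank0 row1 -> MISS (open row1); precharges=3
Acc 6: bank1 row3 -> MISS (open row3); precharges=4
Acc 7: bank0 row4 -> MISS (open row4); precharges=5
Acc 8: bank0 row2 -> MISS (open row2); precharges=6
Acc 9: bank1 row3 -> HIT
Acc 10: bank1 row1 -> MISS (open row1); precharges=7
Acc 11: bank1 row4 -> MISS (open row4); precharges=8
Acc 12: bank0 row4 -> MISS (open row4); precharges=9
Acc 13: bank0 row4 -> HIT
Acc 14: bank1 row3 -> MISS (open row3); precharges=10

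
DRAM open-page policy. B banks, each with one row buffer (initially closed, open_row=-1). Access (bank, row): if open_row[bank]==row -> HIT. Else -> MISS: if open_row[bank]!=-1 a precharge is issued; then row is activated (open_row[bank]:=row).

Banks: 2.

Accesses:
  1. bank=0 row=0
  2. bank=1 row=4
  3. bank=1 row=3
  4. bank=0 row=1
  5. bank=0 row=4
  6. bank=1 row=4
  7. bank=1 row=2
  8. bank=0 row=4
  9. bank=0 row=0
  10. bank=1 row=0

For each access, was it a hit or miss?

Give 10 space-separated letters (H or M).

Answer: M M M M M M M H M M

Derivation:
Acc 1: bank0 row0 -> MISS (open row0); precharges=0
Acc 2: bank1 row4 -> MISS (open row4); precharges=0
Acc 3: bank1 row3 -> MISS (open row3); precharges=1
Acc 4: bank0 row1 -> MISS (open row1); precharges=2
Acc 5: bank0 row4 -> MISS (open row4); precharges=3
Acc 6: bank1 row4 -> MISS (open row4); precharges=4
Acc 7: bank1 row2 -> MISS (open row2); precharges=5
Acc 8: bank0 row4 -> HIT
Acc 9: bank0 row0 -> MISS (open row0); precharges=6
Acc 10: bank1 row0 -> MISS (open row0); precharges=7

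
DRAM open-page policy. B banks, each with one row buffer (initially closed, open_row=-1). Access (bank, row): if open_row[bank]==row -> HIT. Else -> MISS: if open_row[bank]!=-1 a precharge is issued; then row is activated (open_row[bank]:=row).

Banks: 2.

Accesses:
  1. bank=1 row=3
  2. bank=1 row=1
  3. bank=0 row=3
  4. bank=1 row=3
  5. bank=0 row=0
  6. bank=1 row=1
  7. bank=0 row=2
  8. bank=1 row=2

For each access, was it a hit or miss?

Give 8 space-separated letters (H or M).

Acc 1: bank1 row3 -> MISS (open row3); precharges=0
Acc 2: bank1 row1 -> MISS (open row1); precharges=1
Acc 3: bank0 row3 -> MISS (open row3); precharges=1
Acc 4: bank1 row3 -> MISS (open row3); precharges=2
Acc 5: bank0 row0 -> MISS (open row0); precharges=3
Acc 6: bank1 row1 -> MISS (open row1); precharges=4
Acc 7: bank0 row2 -> MISS (open row2); precharges=5
Acc 8: bank1 row2 -> MISS (open row2); precharges=6

Answer: M M M M M M M M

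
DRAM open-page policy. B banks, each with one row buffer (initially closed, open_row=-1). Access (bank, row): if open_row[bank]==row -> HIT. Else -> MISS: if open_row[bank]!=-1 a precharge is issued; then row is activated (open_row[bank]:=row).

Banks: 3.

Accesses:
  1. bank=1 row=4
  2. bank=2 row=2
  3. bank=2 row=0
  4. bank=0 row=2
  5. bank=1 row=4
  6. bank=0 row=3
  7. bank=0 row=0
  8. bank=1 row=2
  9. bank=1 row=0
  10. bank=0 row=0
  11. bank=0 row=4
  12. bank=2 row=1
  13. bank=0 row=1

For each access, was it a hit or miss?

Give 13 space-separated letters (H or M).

Acc 1: bank1 row4 -> MISS (open row4); precharges=0
Acc 2: bank2 row2 -> MISS (open row2); precharges=0
Acc 3: bank2 row0 -> MISS (open row0); precharges=1
Acc 4: bank0 row2 -> MISS (open row2); precharges=1
Acc 5: bank1 row4 -> HIT
Acc 6: bank0 row3 -> MISS (open row3); precharges=2
Acc 7: bank0 row0 -> MISS (open row0); precharges=3
Acc 8: bank1 row2 -> MISS (open row2); precharges=4
Acc 9: bank1 row0 -> MISS (open row0); precharges=5
Acc 10: bank0 row0 -> HIT
Acc 11: bank0 row4 -> MISS (open row4); precharges=6
Acc 12: bank2 row1 -> MISS (open row1); precharges=7
Acc 13: bank0 row1 -> MISS (open row1); precharges=8

Answer: M M M M H M M M M H M M M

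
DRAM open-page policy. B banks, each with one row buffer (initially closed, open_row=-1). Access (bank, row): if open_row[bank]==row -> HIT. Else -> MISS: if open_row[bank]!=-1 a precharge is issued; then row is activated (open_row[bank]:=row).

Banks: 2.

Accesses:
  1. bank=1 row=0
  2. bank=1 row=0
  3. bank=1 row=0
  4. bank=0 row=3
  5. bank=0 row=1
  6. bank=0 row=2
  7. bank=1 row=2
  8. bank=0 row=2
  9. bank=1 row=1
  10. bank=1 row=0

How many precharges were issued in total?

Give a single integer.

Acc 1: bank1 row0 -> MISS (open row0); precharges=0
Acc 2: bank1 row0 -> HIT
Acc 3: bank1 row0 -> HIT
Acc 4: bank0 row3 -> MISS (open row3); precharges=0
Acc 5: bank0 row1 -> MISS (open row1); precharges=1
Acc 6: bank0 row2 -> MISS (open row2); precharges=2
Acc 7: bank1 row2 -> MISS (open row2); precharges=3
Acc 8: bank0 row2 -> HIT
Acc 9: bank1 row1 -> MISS (open row1); precharges=4
Acc 10: bank1 row0 -> MISS (open row0); precharges=5

Answer: 5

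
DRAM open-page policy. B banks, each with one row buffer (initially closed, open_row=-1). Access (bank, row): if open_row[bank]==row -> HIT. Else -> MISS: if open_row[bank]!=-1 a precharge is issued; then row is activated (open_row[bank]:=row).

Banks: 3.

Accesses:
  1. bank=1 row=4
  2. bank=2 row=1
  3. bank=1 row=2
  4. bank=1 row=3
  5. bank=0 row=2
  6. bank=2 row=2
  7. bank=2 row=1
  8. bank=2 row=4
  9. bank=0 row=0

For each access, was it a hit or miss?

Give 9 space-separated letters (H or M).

Answer: M M M M M M M M M

Derivation:
Acc 1: bank1 row4 -> MISS (open row4); precharges=0
Acc 2: bank2 row1 -> MISS (open row1); precharges=0
Acc 3: bank1 row2 -> MISS (open row2); precharges=1
Acc 4: bank1 row3 -> MISS (open row3); precharges=2
Acc 5: bank0 row2 -> MISS (open row2); precharges=2
Acc 6: bank2 row2 -> MISS (open row2); precharges=3
Acc 7: bank2 row1 -> MISS (open row1); precharges=4
Acc 8: bank2 row4 -> MISS (open row4); precharges=5
Acc 9: bank0 row0 -> MISS (open row0); precharges=6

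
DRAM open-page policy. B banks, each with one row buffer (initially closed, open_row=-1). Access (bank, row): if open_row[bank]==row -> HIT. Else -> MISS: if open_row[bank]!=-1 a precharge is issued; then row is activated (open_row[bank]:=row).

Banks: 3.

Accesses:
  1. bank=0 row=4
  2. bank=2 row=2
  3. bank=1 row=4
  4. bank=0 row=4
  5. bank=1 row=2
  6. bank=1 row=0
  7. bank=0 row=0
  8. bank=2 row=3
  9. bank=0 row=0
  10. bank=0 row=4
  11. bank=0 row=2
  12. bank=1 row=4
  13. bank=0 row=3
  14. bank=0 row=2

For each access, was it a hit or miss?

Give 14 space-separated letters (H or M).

Acc 1: bank0 row4 -> MISS (open row4); precharges=0
Acc 2: bank2 row2 -> MISS (open row2); precharges=0
Acc 3: bank1 row4 -> MISS (open row4); precharges=0
Acc 4: bank0 row4 -> HIT
Acc 5: bank1 row2 -> MISS (open row2); precharges=1
Acc 6: bank1 row0 -> MISS (open row0); precharges=2
Acc 7: bank0 row0 -> MISS (open row0); precharges=3
Acc 8: bank2 row3 -> MISS (open row3); precharges=4
Acc 9: bank0 row0 -> HIT
Acc 10: bank0 row4 -> MISS (open row4); precharges=5
Acc 11: bank0 row2 -> MISS (open row2); precharges=6
Acc 12: bank1 row4 -> MISS (open row4); precharges=7
Acc 13: bank0 row3 -> MISS (open row3); precharges=8
Acc 14: bank0 row2 -> MISS (open row2); precharges=9

Answer: M M M H M M M M H M M M M M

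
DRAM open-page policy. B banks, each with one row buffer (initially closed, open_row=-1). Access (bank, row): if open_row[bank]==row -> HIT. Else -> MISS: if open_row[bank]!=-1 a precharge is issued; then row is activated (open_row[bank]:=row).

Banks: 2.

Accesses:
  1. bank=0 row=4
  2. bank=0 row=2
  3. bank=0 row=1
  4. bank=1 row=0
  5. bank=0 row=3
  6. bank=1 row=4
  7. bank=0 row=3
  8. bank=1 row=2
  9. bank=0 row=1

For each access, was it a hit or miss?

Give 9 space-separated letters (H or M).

Answer: M M M M M M H M M

Derivation:
Acc 1: bank0 row4 -> MISS (open row4); precharges=0
Acc 2: bank0 row2 -> MISS (open row2); precharges=1
Acc 3: bank0 row1 -> MISS (open row1); precharges=2
Acc 4: bank1 row0 -> MISS (open row0); precharges=2
Acc 5: bank0 row3 -> MISS (open row3); precharges=3
Acc 6: bank1 row4 -> MISS (open row4); precharges=4
Acc 7: bank0 row3 -> HIT
Acc 8: bank1 row2 -> MISS (open row2); precharges=5
Acc 9: bank0 row1 -> MISS (open row1); precharges=6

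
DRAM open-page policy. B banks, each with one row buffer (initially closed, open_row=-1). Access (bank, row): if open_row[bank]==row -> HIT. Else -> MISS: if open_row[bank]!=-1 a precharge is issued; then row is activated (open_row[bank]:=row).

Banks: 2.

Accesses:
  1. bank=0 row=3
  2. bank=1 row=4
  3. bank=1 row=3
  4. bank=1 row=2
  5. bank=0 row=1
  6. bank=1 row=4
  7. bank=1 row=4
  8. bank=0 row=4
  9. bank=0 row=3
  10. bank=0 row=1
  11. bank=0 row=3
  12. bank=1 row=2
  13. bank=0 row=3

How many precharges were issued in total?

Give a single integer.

Acc 1: bank0 row3 -> MISS (open row3); precharges=0
Acc 2: bank1 row4 -> MISS (open row4); precharges=0
Acc 3: bank1 row3 -> MISS (open row3); precharges=1
Acc 4: bank1 row2 -> MISS (open row2); precharges=2
Acc 5: bank0 row1 -> MISS (open row1); precharges=3
Acc 6: bank1 row4 -> MISS (open row4); precharges=4
Acc 7: bank1 row4 -> HIT
Acc 8: bank0 row4 -> MISS (open row4); precharges=5
Acc 9: bank0 row3 -> MISS (open row3); precharges=6
Acc 10: bank0 row1 -> MISS (open row1); precharges=7
Acc 11: bank0 row3 -> MISS (open row3); precharges=8
Acc 12: bank1 row2 -> MISS (open row2); precharges=9
Acc 13: bank0 row3 -> HIT

Answer: 9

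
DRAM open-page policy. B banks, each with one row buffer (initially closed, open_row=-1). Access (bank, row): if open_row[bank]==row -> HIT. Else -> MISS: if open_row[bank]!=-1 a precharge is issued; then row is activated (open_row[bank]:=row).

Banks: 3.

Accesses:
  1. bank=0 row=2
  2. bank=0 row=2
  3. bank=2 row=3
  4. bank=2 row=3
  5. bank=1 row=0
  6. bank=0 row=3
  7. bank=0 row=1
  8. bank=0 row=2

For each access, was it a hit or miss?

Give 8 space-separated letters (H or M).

Acc 1: bank0 row2 -> MISS (open row2); precharges=0
Acc 2: bank0 row2 -> HIT
Acc 3: bank2 row3 -> MISS (open row3); precharges=0
Acc 4: bank2 row3 -> HIT
Acc 5: bank1 row0 -> MISS (open row0); precharges=0
Acc 6: bank0 row3 -> MISS (open row3); precharges=1
Acc 7: bank0 row1 -> MISS (open row1); precharges=2
Acc 8: bank0 row2 -> MISS (open row2); precharges=3

Answer: M H M H M M M M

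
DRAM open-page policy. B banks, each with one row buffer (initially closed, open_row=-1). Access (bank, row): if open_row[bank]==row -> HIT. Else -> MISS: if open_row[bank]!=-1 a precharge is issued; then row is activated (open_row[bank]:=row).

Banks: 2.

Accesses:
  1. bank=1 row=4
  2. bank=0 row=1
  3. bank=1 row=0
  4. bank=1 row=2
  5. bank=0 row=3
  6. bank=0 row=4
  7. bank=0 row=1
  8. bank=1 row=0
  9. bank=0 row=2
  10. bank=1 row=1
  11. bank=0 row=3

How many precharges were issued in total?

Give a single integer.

Answer: 9

Derivation:
Acc 1: bank1 row4 -> MISS (open row4); precharges=0
Acc 2: bank0 row1 -> MISS (open row1); precharges=0
Acc 3: bank1 row0 -> MISS (open row0); precharges=1
Acc 4: bank1 row2 -> MISS (open row2); precharges=2
Acc 5: bank0 row3 -> MISS (open row3); precharges=3
Acc 6: bank0 row4 -> MISS (open row4); precharges=4
Acc 7: bank0 row1 -> MISS (open row1); precharges=5
Acc 8: bank1 row0 -> MISS (open row0); precharges=6
Acc 9: bank0 row2 -> MISS (open row2); precharges=7
Acc 10: bank1 row1 -> MISS (open row1); precharges=8
Acc 11: bank0 row3 -> MISS (open row3); precharges=9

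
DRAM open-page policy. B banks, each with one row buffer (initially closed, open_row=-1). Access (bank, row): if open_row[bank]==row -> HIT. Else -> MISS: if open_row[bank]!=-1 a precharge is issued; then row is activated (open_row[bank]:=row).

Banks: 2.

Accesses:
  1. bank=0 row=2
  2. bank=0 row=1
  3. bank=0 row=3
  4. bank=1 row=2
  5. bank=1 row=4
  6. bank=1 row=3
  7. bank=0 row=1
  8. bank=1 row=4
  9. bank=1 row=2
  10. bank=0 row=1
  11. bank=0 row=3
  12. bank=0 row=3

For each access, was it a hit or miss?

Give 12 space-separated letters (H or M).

Acc 1: bank0 row2 -> MISS (open row2); precharges=0
Acc 2: bank0 row1 -> MISS (open row1); precharges=1
Acc 3: bank0 row3 -> MISS (open row3); precharges=2
Acc 4: bank1 row2 -> MISS (open row2); precharges=2
Acc 5: bank1 row4 -> MISS (open row4); precharges=3
Acc 6: bank1 row3 -> MISS (open row3); precharges=4
Acc 7: bank0 row1 -> MISS (open row1); precharges=5
Acc 8: bank1 row4 -> MISS (open row4); precharges=6
Acc 9: bank1 row2 -> MISS (open row2); precharges=7
Acc 10: bank0 row1 -> HIT
Acc 11: bank0 row3 -> MISS (open row3); precharges=8
Acc 12: bank0 row3 -> HIT

Answer: M M M M M M M M M H M H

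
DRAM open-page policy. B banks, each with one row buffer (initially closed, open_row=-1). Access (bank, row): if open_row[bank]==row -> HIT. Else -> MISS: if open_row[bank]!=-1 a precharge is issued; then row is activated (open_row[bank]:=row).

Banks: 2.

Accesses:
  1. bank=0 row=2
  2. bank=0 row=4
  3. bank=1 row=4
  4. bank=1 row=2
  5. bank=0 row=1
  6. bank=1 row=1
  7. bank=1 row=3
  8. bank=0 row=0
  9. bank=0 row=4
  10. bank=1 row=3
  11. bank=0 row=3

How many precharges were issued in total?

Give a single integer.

Answer: 8

Derivation:
Acc 1: bank0 row2 -> MISS (open row2); precharges=0
Acc 2: bank0 row4 -> MISS (open row4); precharges=1
Acc 3: bank1 row4 -> MISS (open row4); precharges=1
Acc 4: bank1 row2 -> MISS (open row2); precharges=2
Acc 5: bank0 row1 -> MISS (open row1); precharges=3
Acc 6: bank1 row1 -> MISS (open row1); precharges=4
Acc 7: bank1 row3 -> MISS (open row3); precharges=5
Acc 8: bank0 row0 -> MISS (open row0); precharges=6
Acc 9: bank0 row4 -> MISS (open row4); precharges=7
Acc 10: bank1 row3 -> HIT
Acc 11: bank0 row3 -> MISS (open row3); precharges=8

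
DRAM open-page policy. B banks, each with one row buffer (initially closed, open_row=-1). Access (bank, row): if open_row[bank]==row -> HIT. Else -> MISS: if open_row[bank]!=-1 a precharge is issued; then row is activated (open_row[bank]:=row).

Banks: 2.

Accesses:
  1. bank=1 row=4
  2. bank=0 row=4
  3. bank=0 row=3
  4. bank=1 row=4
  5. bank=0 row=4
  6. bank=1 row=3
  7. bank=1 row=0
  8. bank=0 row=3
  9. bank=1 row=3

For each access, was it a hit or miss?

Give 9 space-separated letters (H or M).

Answer: M M M H M M M M M

Derivation:
Acc 1: bank1 row4 -> MISS (open row4); precharges=0
Acc 2: bank0 row4 -> MISS (open row4); precharges=0
Acc 3: bank0 row3 -> MISS (open row3); precharges=1
Acc 4: bank1 row4 -> HIT
Acc 5: bank0 row4 -> MISS (open row4); precharges=2
Acc 6: bank1 row3 -> MISS (open row3); precharges=3
Acc 7: bank1 row0 -> MISS (open row0); precharges=4
Acc 8: bank0 row3 -> MISS (open row3); precharges=5
Acc 9: bank1 row3 -> MISS (open row3); precharges=6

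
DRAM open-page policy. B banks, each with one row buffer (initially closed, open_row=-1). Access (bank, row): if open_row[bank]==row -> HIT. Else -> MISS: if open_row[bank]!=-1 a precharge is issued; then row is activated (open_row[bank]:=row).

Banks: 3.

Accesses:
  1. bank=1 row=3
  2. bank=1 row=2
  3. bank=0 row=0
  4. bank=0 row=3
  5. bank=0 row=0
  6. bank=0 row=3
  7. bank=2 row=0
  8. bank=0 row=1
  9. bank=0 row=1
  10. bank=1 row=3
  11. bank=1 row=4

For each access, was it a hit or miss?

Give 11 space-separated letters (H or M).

Answer: M M M M M M M M H M M

Derivation:
Acc 1: bank1 row3 -> MISS (open row3); precharges=0
Acc 2: bank1 row2 -> MISS (open row2); precharges=1
Acc 3: bank0 row0 -> MISS (open row0); precharges=1
Acc 4: bank0 row3 -> MISS (open row3); precharges=2
Acc 5: bank0 row0 -> MISS (open row0); precharges=3
Acc 6: bank0 row3 -> MISS (open row3); precharges=4
Acc 7: bank2 row0 -> MISS (open row0); precharges=4
Acc 8: bank0 row1 -> MISS (open row1); precharges=5
Acc 9: bank0 row1 -> HIT
Acc 10: bank1 row3 -> MISS (open row3); precharges=6
Acc 11: bank1 row4 -> MISS (open row4); precharges=7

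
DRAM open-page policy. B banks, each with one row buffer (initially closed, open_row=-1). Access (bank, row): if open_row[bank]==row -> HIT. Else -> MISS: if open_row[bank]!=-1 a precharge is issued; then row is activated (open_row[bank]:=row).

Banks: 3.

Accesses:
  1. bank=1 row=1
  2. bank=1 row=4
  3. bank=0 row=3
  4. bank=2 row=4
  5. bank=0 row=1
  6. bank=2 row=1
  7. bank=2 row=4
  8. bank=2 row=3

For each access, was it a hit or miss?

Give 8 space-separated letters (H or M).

Answer: M M M M M M M M

Derivation:
Acc 1: bank1 row1 -> MISS (open row1); precharges=0
Acc 2: bank1 row4 -> MISS (open row4); precharges=1
Acc 3: bank0 row3 -> MISS (open row3); precharges=1
Acc 4: bank2 row4 -> MISS (open row4); precharges=1
Acc 5: bank0 row1 -> MISS (open row1); precharges=2
Acc 6: bank2 row1 -> MISS (open row1); precharges=3
Acc 7: bank2 row4 -> MISS (open row4); precharges=4
Acc 8: bank2 row3 -> MISS (open row3); precharges=5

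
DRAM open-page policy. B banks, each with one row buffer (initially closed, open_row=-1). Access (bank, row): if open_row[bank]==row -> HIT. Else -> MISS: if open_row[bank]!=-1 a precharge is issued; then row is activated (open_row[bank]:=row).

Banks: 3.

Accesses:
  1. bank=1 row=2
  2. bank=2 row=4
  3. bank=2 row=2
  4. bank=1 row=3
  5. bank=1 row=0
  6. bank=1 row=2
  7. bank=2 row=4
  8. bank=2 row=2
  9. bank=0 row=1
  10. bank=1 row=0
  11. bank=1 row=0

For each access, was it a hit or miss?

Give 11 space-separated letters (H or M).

Answer: M M M M M M M M M M H

Derivation:
Acc 1: bank1 row2 -> MISS (open row2); precharges=0
Acc 2: bank2 row4 -> MISS (open row4); precharges=0
Acc 3: bank2 row2 -> MISS (open row2); precharges=1
Acc 4: bank1 row3 -> MISS (open row3); precharges=2
Acc 5: bank1 row0 -> MISS (open row0); precharges=3
Acc 6: bank1 row2 -> MISS (open row2); precharges=4
Acc 7: bank2 row4 -> MISS (open row4); precharges=5
Acc 8: bank2 row2 -> MISS (open row2); precharges=6
Acc 9: bank0 row1 -> MISS (open row1); precharges=6
Acc 10: bank1 row0 -> MISS (open row0); precharges=7
Acc 11: bank1 row0 -> HIT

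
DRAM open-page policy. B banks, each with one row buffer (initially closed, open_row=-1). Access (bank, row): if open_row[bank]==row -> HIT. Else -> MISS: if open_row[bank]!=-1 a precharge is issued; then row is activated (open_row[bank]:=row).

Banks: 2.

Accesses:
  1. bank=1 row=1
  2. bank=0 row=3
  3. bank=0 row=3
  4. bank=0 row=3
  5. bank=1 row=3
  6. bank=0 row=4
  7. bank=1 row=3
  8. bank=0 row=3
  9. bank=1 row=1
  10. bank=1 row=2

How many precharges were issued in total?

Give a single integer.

Answer: 5

Derivation:
Acc 1: bank1 row1 -> MISS (open row1); precharges=0
Acc 2: bank0 row3 -> MISS (open row3); precharges=0
Acc 3: bank0 row3 -> HIT
Acc 4: bank0 row3 -> HIT
Acc 5: bank1 row3 -> MISS (open row3); precharges=1
Acc 6: bank0 row4 -> MISS (open row4); precharges=2
Acc 7: bank1 row3 -> HIT
Acc 8: bank0 row3 -> MISS (open row3); precharges=3
Acc 9: bank1 row1 -> MISS (open row1); precharges=4
Acc 10: bank1 row2 -> MISS (open row2); precharges=5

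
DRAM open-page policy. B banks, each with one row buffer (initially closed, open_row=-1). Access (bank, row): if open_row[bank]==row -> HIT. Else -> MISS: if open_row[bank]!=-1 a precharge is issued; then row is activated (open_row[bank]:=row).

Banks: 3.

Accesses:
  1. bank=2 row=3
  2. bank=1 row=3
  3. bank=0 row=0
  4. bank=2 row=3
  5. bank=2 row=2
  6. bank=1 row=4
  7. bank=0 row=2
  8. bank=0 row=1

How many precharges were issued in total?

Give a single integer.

Acc 1: bank2 row3 -> MISS (open row3); precharges=0
Acc 2: bank1 row3 -> MISS (open row3); precharges=0
Acc 3: bank0 row0 -> MISS (open row0); precharges=0
Acc 4: bank2 row3 -> HIT
Acc 5: bank2 row2 -> MISS (open row2); precharges=1
Acc 6: bank1 row4 -> MISS (open row4); precharges=2
Acc 7: bank0 row2 -> MISS (open row2); precharges=3
Acc 8: bank0 row1 -> MISS (open row1); precharges=4

Answer: 4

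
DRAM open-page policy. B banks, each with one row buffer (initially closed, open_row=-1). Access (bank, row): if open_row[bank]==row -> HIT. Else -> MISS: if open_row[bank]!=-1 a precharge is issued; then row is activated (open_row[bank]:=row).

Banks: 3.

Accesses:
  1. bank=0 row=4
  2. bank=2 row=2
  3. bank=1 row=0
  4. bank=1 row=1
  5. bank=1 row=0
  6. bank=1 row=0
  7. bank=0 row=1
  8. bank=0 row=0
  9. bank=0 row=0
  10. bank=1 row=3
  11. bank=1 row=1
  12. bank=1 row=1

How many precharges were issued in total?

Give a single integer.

Answer: 6

Derivation:
Acc 1: bank0 row4 -> MISS (open row4); precharges=0
Acc 2: bank2 row2 -> MISS (open row2); precharges=0
Acc 3: bank1 row0 -> MISS (open row0); precharges=0
Acc 4: bank1 row1 -> MISS (open row1); precharges=1
Acc 5: bank1 row0 -> MISS (open row0); precharges=2
Acc 6: bank1 row0 -> HIT
Acc 7: bank0 row1 -> MISS (open row1); precharges=3
Acc 8: bank0 row0 -> MISS (open row0); precharges=4
Acc 9: bank0 row0 -> HIT
Acc 10: bank1 row3 -> MISS (open row3); precharges=5
Acc 11: bank1 row1 -> MISS (open row1); precharges=6
Acc 12: bank1 row1 -> HIT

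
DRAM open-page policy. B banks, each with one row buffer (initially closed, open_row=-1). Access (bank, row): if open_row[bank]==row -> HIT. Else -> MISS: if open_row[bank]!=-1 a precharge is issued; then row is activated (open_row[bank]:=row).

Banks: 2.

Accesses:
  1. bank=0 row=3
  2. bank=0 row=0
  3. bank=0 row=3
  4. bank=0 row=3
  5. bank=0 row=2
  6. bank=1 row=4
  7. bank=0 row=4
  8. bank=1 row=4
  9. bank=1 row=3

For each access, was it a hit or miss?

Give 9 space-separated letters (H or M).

Acc 1: bank0 row3 -> MISS (open row3); precharges=0
Acc 2: bank0 row0 -> MISS (open row0); precharges=1
Acc 3: bank0 row3 -> MISS (open row3); precharges=2
Acc 4: bank0 row3 -> HIT
Acc 5: bank0 row2 -> MISS (open row2); precharges=3
Acc 6: bank1 row4 -> MISS (open row4); precharges=3
Acc 7: bank0 row4 -> MISS (open row4); precharges=4
Acc 8: bank1 row4 -> HIT
Acc 9: bank1 row3 -> MISS (open row3); precharges=5

Answer: M M M H M M M H M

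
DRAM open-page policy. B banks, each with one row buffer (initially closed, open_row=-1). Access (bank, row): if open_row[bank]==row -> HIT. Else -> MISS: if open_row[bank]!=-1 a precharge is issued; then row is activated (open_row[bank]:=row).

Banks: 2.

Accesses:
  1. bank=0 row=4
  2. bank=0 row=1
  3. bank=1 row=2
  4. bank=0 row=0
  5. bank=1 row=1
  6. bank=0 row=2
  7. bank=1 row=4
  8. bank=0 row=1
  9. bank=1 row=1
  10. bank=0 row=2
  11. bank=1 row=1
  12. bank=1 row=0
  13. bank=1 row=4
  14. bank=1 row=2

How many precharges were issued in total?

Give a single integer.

Acc 1: bank0 row4 -> MISS (open row4); precharges=0
Acc 2: bank0 row1 -> MISS (open row1); precharges=1
Acc 3: bank1 row2 -> MISS (open row2); precharges=1
Acc 4: bank0 row0 -> MISS (open row0); precharges=2
Acc 5: bank1 row1 -> MISS (open row1); precharges=3
Acc 6: bank0 row2 -> MISS (open row2); precharges=4
Acc 7: bank1 row4 -> MISS (open row4); precharges=5
Acc 8: bank0 row1 -> MISS (open row1); precharges=6
Acc 9: bank1 row1 -> MISS (open row1); precharges=7
Acc 10: bank0 row2 -> MISS (open row2); precharges=8
Acc 11: bank1 row1 -> HIT
Acc 12: bank1 row0 -> MISS (open row0); precharges=9
Acc 13: bank1 row4 -> MISS (open row4); precharges=10
Acc 14: bank1 row2 -> MISS (open row2); precharges=11

Answer: 11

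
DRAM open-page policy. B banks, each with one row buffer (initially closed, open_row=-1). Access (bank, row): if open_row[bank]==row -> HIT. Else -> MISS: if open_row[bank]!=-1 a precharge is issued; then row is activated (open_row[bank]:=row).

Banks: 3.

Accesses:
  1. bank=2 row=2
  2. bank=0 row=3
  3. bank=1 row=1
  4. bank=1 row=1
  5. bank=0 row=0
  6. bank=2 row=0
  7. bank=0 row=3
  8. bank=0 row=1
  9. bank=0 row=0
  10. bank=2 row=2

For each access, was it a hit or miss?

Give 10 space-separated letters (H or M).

Acc 1: bank2 row2 -> MISS (open row2); precharges=0
Acc 2: bank0 row3 -> MISS (open row3); precharges=0
Acc 3: bank1 row1 -> MISS (open row1); precharges=0
Acc 4: bank1 row1 -> HIT
Acc 5: bank0 row0 -> MISS (open row0); precharges=1
Acc 6: bank2 row0 -> MISS (open row0); precharges=2
Acc 7: bank0 row3 -> MISS (open row3); precharges=3
Acc 8: bank0 row1 -> MISS (open row1); precharges=4
Acc 9: bank0 row0 -> MISS (open row0); precharges=5
Acc 10: bank2 row2 -> MISS (open row2); precharges=6

Answer: M M M H M M M M M M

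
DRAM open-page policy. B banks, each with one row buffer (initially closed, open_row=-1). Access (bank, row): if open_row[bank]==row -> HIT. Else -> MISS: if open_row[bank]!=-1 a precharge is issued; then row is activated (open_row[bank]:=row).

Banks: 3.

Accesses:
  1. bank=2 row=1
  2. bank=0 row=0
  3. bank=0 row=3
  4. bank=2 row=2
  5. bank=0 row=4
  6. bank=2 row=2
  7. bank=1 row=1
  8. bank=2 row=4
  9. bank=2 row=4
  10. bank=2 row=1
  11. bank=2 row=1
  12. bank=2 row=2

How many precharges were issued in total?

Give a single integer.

Acc 1: bank2 row1 -> MISS (open row1); precharges=0
Acc 2: bank0 row0 -> MISS (open row0); precharges=0
Acc 3: bank0 row3 -> MISS (open row3); precharges=1
Acc 4: bank2 row2 -> MISS (open row2); precharges=2
Acc 5: bank0 row4 -> MISS (open row4); precharges=3
Acc 6: bank2 row2 -> HIT
Acc 7: bank1 row1 -> MISS (open row1); precharges=3
Acc 8: bank2 row4 -> MISS (open row4); precharges=4
Acc 9: bank2 row4 -> HIT
Acc 10: bank2 row1 -> MISS (open row1); precharges=5
Acc 11: bank2 row1 -> HIT
Acc 12: bank2 row2 -> MISS (open row2); precharges=6

Answer: 6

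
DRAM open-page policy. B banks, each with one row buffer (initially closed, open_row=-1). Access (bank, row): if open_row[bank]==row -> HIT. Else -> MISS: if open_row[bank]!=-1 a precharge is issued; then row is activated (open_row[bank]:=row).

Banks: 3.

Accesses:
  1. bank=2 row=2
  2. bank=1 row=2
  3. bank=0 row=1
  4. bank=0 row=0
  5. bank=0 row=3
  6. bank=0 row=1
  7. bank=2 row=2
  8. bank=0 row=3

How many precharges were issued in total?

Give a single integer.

Answer: 4

Derivation:
Acc 1: bank2 row2 -> MISS (open row2); precharges=0
Acc 2: bank1 row2 -> MISS (open row2); precharges=0
Acc 3: bank0 row1 -> MISS (open row1); precharges=0
Acc 4: bank0 row0 -> MISS (open row0); precharges=1
Acc 5: bank0 row3 -> MISS (open row3); precharges=2
Acc 6: bank0 row1 -> MISS (open row1); precharges=3
Acc 7: bank2 row2 -> HIT
Acc 8: bank0 row3 -> MISS (open row3); precharges=4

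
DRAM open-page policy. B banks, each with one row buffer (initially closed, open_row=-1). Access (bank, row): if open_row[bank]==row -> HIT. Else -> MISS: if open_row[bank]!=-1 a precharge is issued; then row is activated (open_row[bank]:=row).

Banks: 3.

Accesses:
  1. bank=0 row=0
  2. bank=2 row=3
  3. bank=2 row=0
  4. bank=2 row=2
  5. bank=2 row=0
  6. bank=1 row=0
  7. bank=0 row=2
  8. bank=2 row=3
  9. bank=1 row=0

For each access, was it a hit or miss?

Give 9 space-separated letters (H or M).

Acc 1: bank0 row0 -> MISS (open row0); precharges=0
Acc 2: bank2 row3 -> MISS (open row3); precharges=0
Acc 3: bank2 row0 -> MISS (open row0); precharges=1
Acc 4: bank2 row2 -> MISS (open row2); precharges=2
Acc 5: bank2 row0 -> MISS (open row0); precharges=3
Acc 6: bank1 row0 -> MISS (open row0); precharges=3
Acc 7: bank0 row2 -> MISS (open row2); precharges=4
Acc 8: bank2 row3 -> MISS (open row3); precharges=5
Acc 9: bank1 row0 -> HIT

Answer: M M M M M M M M H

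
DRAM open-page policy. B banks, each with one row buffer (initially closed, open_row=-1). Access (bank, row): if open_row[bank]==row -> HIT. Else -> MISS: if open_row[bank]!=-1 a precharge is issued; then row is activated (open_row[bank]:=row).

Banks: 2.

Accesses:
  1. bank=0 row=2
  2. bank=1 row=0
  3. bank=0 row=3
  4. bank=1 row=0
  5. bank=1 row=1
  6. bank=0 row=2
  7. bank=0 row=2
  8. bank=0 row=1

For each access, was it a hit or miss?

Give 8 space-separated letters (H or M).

Answer: M M M H M M H M

Derivation:
Acc 1: bank0 row2 -> MISS (open row2); precharges=0
Acc 2: bank1 row0 -> MISS (open row0); precharges=0
Acc 3: bank0 row3 -> MISS (open row3); precharges=1
Acc 4: bank1 row0 -> HIT
Acc 5: bank1 row1 -> MISS (open row1); precharges=2
Acc 6: bank0 row2 -> MISS (open row2); precharges=3
Acc 7: bank0 row2 -> HIT
Acc 8: bank0 row1 -> MISS (open row1); precharges=4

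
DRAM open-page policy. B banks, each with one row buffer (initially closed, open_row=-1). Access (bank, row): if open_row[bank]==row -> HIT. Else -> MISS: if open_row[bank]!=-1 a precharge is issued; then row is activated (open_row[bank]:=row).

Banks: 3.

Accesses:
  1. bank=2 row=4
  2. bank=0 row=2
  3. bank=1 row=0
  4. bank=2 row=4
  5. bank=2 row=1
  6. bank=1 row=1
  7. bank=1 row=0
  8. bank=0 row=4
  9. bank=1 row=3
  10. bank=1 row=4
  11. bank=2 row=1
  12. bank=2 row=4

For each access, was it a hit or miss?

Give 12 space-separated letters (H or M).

Acc 1: bank2 row4 -> MISS (open row4); precharges=0
Acc 2: bank0 row2 -> MISS (open row2); precharges=0
Acc 3: bank1 row0 -> MISS (open row0); precharges=0
Acc 4: bank2 row4 -> HIT
Acc 5: bank2 row1 -> MISS (open row1); precharges=1
Acc 6: bank1 row1 -> MISS (open row1); precharges=2
Acc 7: bank1 row0 -> MISS (open row0); precharges=3
Acc 8: bank0 row4 -> MISS (open row4); precharges=4
Acc 9: bank1 row3 -> MISS (open row3); precharges=5
Acc 10: bank1 row4 -> MISS (open row4); precharges=6
Acc 11: bank2 row1 -> HIT
Acc 12: bank2 row4 -> MISS (open row4); precharges=7

Answer: M M M H M M M M M M H M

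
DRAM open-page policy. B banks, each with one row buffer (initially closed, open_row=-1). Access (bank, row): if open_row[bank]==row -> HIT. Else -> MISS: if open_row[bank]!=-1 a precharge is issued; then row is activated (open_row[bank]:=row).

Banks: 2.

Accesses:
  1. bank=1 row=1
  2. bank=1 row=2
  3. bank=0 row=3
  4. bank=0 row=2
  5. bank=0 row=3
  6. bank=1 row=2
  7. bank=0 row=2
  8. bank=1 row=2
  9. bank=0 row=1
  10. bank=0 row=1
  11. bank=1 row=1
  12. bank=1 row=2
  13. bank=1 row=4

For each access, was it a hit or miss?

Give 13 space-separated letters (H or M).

Acc 1: bank1 row1 -> MISS (open row1); precharges=0
Acc 2: bank1 row2 -> MISS (open row2); precharges=1
Acc 3: bank0 row3 -> MISS (open row3); precharges=1
Acc 4: bank0 row2 -> MISS (open row2); precharges=2
Acc 5: bank0 row3 -> MISS (open row3); precharges=3
Acc 6: bank1 row2 -> HIT
Acc 7: bank0 row2 -> MISS (open row2); precharges=4
Acc 8: bank1 row2 -> HIT
Acc 9: bank0 row1 -> MISS (open row1); precharges=5
Acc 10: bank0 row1 -> HIT
Acc 11: bank1 row1 -> MISS (open row1); precharges=6
Acc 12: bank1 row2 -> MISS (open row2); precharges=7
Acc 13: bank1 row4 -> MISS (open row4); precharges=8

Answer: M M M M M H M H M H M M M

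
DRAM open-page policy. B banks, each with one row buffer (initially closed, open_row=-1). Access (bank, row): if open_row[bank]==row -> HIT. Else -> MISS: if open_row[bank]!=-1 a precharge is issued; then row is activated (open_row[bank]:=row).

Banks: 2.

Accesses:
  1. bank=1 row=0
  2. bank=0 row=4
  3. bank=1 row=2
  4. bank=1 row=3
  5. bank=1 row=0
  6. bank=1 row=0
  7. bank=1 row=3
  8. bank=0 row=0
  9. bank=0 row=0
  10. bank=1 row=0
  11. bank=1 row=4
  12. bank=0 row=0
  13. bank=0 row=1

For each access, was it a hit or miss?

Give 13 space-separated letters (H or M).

Acc 1: bank1 row0 -> MISS (open row0); precharges=0
Acc 2: bank0 row4 -> MISS (open row4); precharges=0
Acc 3: bank1 row2 -> MISS (open row2); precharges=1
Acc 4: bank1 row3 -> MISS (open row3); precharges=2
Acc 5: bank1 row0 -> MISS (open row0); precharges=3
Acc 6: bank1 row0 -> HIT
Acc 7: bank1 row3 -> MISS (open row3); precharges=4
Acc 8: bank0 row0 -> MISS (open row0); precharges=5
Acc 9: bank0 row0 -> HIT
Acc 10: bank1 row0 -> MISS (open row0); precharges=6
Acc 11: bank1 row4 -> MISS (open row4); precharges=7
Acc 12: bank0 row0 -> HIT
Acc 13: bank0 row1 -> MISS (open row1); precharges=8

Answer: M M M M M H M M H M M H M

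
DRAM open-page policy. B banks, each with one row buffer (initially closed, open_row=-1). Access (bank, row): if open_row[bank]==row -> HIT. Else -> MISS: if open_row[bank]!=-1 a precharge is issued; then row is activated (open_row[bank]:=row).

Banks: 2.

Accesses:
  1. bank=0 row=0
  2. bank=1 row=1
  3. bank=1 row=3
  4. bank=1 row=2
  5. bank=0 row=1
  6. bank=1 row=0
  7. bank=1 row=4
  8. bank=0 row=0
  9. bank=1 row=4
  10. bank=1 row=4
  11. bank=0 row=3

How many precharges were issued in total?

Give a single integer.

Acc 1: bank0 row0 -> MISS (open row0); precharges=0
Acc 2: bank1 row1 -> MISS (open row1); precharges=0
Acc 3: bank1 row3 -> MISS (open row3); precharges=1
Acc 4: bank1 row2 -> MISS (open row2); precharges=2
Acc 5: bank0 row1 -> MISS (open row1); precharges=3
Acc 6: bank1 row0 -> MISS (open row0); precharges=4
Acc 7: bank1 row4 -> MISS (open row4); precharges=5
Acc 8: bank0 row0 -> MISS (open row0); precharges=6
Acc 9: bank1 row4 -> HIT
Acc 10: bank1 row4 -> HIT
Acc 11: bank0 row3 -> MISS (open row3); precharges=7

Answer: 7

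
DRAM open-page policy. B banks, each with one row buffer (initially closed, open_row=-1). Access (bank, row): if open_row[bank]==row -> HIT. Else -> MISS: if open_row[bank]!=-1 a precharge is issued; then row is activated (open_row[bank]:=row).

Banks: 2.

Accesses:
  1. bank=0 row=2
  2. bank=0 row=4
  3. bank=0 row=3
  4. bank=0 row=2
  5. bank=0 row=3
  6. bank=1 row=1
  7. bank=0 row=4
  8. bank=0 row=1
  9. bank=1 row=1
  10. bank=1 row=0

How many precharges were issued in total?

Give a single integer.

Answer: 7

Derivation:
Acc 1: bank0 row2 -> MISS (open row2); precharges=0
Acc 2: bank0 row4 -> MISS (open row4); precharges=1
Acc 3: bank0 row3 -> MISS (open row3); precharges=2
Acc 4: bank0 row2 -> MISS (open row2); precharges=3
Acc 5: bank0 row3 -> MISS (open row3); precharges=4
Acc 6: bank1 row1 -> MISS (open row1); precharges=4
Acc 7: bank0 row4 -> MISS (open row4); precharges=5
Acc 8: bank0 row1 -> MISS (open row1); precharges=6
Acc 9: bank1 row1 -> HIT
Acc 10: bank1 row0 -> MISS (open row0); precharges=7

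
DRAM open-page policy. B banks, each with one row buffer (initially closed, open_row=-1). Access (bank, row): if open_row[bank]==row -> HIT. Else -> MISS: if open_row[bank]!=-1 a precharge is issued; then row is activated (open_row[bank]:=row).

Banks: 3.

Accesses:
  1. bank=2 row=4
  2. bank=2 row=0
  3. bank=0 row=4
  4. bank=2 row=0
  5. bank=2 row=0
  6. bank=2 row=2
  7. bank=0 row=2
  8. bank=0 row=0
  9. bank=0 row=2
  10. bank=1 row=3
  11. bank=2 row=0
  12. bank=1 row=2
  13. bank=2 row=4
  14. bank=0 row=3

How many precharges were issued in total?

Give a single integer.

Answer: 9

Derivation:
Acc 1: bank2 row4 -> MISS (open row4); precharges=0
Acc 2: bank2 row0 -> MISS (open row0); precharges=1
Acc 3: bank0 row4 -> MISS (open row4); precharges=1
Acc 4: bank2 row0 -> HIT
Acc 5: bank2 row0 -> HIT
Acc 6: bank2 row2 -> MISS (open row2); precharges=2
Acc 7: bank0 row2 -> MISS (open row2); precharges=3
Acc 8: bank0 row0 -> MISS (open row0); precharges=4
Acc 9: bank0 row2 -> MISS (open row2); precharges=5
Acc 10: bank1 row3 -> MISS (open row3); precharges=5
Acc 11: bank2 row0 -> MISS (open row0); precharges=6
Acc 12: bank1 row2 -> MISS (open row2); precharges=7
Acc 13: bank2 row4 -> MISS (open row4); precharges=8
Acc 14: bank0 row3 -> MISS (open row3); precharges=9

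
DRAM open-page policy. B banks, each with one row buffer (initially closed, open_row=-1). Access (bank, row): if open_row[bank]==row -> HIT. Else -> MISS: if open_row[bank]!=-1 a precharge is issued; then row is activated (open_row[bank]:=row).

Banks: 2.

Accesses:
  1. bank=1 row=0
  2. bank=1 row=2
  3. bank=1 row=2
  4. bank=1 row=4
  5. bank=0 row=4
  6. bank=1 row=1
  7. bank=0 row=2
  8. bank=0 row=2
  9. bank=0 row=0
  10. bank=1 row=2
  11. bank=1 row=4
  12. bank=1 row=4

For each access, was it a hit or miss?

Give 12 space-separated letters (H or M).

Answer: M M H M M M M H M M M H

Derivation:
Acc 1: bank1 row0 -> MISS (open row0); precharges=0
Acc 2: bank1 row2 -> MISS (open row2); precharges=1
Acc 3: bank1 row2 -> HIT
Acc 4: bank1 row4 -> MISS (open row4); precharges=2
Acc 5: bank0 row4 -> MISS (open row4); precharges=2
Acc 6: bank1 row1 -> MISS (open row1); precharges=3
Acc 7: bank0 row2 -> MISS (open row2); precharges=4
Acc 8: bank0 row2 -> HIT
Acc 9: bank0 row0 -> MISS (open row0); precharges=5
Acc 10: bank1 row2 -> MISS (open row2); precharges=6
Acc 11: bank1 row4 -> MISS (open row4); precharges=7
Acc 12: bank1 row4 -> HIT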